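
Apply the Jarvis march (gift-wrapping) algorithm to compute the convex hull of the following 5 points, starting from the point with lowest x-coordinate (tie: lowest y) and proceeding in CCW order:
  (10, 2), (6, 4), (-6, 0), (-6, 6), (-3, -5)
Hull (CCW) = [(-6, 0), (-3, -5), (10, 2), (6, 4), (-6, 6)]

Jarvis march: at each step, from the current hull vertex p, select the next vertex q as the point such that every other point lies strictly to the left of (or on) the directed line p → q. (Equivalently: for every other point r, the cross product (q − p) × (r − p) ≥ 0.)
Starting point (lowest x, tie lowest y): (-6, 0). Wrap until returning to start. Resulting hull: (-6, 0), (-3, -5), (10, 2), (6, 4), (-6, 6).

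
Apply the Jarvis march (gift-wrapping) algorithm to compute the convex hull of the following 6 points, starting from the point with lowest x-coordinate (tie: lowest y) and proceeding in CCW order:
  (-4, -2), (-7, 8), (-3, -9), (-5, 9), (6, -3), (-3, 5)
Hull (CCW) = [(-7, 8), (-3, -9), (6, -3), (-5, 9)]

Jarvis march: at each step, from the current hull vertex p, select the next vertex q as the point such that every other point lies strictly to the left of (or on) the directed line p → q. (Equivalently: for every other point r, the cross product (q − p) × (r − p) ≥ 0.)
Starting point (lowest x, tie lowest y): (-7, 8). Wrap until returning to start. Resulting hull: (-7, 8), (-3, -9), (6, -3), (-5, 9).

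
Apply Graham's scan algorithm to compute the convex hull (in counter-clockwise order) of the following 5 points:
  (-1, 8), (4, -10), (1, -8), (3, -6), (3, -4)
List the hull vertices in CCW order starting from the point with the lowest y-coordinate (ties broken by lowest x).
Hull (CCW) = [(4, -10), (3, -4), (-1, 8), (1, -8)]

Graham scan procedure:
  1. Find the pivot p₀ = point with lowest y (tie → lowest x): (4, -10).
  2. Sort the remaining points by polar angle around p₀.
  3. Walk through sorted points, maintaining a stack; pop the top while the last three entries make a non-left turn (cross product ≤ 0).
  4. Final stack is the convex hull in CCW order: (4, -10), (3, -4), (-1, 8), (1, -8).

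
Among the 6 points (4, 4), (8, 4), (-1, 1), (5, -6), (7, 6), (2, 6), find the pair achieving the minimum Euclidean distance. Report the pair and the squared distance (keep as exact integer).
Pair = ((8, 4), (7, 6)); squared distance = 5

Compute all C(6, 2) = 15 pairwise squared distances (x_i − x_j)² + (y_i − y_j)². The minimum is 5, attained by the pair ((8, 4), (7, 6)).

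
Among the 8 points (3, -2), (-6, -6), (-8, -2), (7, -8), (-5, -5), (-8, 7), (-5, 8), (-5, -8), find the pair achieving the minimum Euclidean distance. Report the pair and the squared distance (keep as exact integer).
Pair = ((-6, -6), (-5, -5)); squared distance = 2

Compute all C(8, 2) = 28 pairwise squared distances (x_i − x_j)² + (y_i − y_j)². The minimum is 2, attained by the pair ((-6, -6), (-5, -5)).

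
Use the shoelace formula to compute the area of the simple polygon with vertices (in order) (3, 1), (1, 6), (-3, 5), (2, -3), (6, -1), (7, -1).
Area = 33

Shoelace formula: Area = (1/2) |Σ_i (x_i · y_{i+1} − x_{i+1} · y_i)| (indices mod n). Compute each cross term:
  (3)(6) − (1)(1) = 17
  (1)(5) − (-3)(6) = 23
  (-3)(-3) − (2)(5) = -1
  (2)(-1) − (6)(-3) = 16
  (6)(-1) − (7)(-1) = 1
  (7)(1) − (3)(-1) = 10
Sum = 66, so (signed) Area = 66/2 = 33, |Area| = 33.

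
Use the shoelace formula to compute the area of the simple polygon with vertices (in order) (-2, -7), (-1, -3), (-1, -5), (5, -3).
Area = 6

Shoelace formula: Area = (1/2) |Σ_i (x_i · y_{i+1} − x_{i+1} · y_i)| (indices mod n). Compute each cross term:
  (-2)(-3) − (-1)(-7) = -1
  (-1)(-5) − (-1)(-3) = 2
  (-1)(-3) − (5)(-5) = 28
  (5)(-7) − (-2)(-3) = -41
Sum = -12, so (signed) Area = -12/2 = -6, |Area| = 6.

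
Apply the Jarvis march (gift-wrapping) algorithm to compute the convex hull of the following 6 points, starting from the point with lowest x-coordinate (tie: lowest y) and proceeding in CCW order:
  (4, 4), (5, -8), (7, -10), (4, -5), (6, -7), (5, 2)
Hull (CCW) = [(4, -5), (5, -8), (7, -10), (5, 2), (4, 4)]

Jarvis march: at each step, from the current hull vertex p, select the next vertex q as the point such that every other point lies strictly to the left of (or on) the directed line p → q. (Equivalently: for every other point r, the cross product (q − p) × (r − p) ≥ 0.)
Starting point (lowest x, tie lowest y): (4, -5). Wrap until returning to start. Resulting hull: (4, -5), (5, -8), (7, -10), (5, 2), (4, 4).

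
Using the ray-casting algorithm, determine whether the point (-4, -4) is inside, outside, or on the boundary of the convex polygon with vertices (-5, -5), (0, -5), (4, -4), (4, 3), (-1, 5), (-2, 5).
The point (-4, -4) lies strictly inside the polygon

Cast a horizontal ray to the right from the query point and count how many polygon edges it crosses (each edge strictly once or zero times, handled with the usual half-open convention). 
Parity of crossings → odd ⇒ inside.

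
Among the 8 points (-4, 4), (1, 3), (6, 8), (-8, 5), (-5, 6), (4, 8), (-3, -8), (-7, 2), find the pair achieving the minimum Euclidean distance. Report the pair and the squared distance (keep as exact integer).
Pair = ((6, 8), (4, 8)); squared distance = 4

Compute all C(8, 2) = 28 pairwise squared distances (x_i − x_j)² + (y_i − y_j)². The minimum is 4, attained by the pair ((6, 8), (4, 8)).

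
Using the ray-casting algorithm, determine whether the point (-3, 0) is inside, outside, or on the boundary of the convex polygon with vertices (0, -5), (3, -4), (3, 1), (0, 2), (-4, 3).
The point (-3, 0) lies strictly outside the polygon

Cast a horizontal ray to the right from the query point and count how many polygon edges it crosses (each edge strictly once or zero times, handled with the usual half-open convention). 
Parity of crossings → even ⇒ outside.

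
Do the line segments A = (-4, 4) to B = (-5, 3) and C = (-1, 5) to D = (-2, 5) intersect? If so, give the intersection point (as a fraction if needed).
No (intersection of containing lines falls outside at least one segment)

Parametrize and solve: t = -1, s = 2. At least one of these is outside [0, 1], so the segments do not intersect.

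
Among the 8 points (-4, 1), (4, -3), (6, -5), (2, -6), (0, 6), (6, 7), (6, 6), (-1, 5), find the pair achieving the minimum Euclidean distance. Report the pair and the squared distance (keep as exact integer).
Pair = ((6, 7), (6, 6)); squared distance = 1

Compute all C(8, 2) = 28 pairwise squared distances (x_i − x_j)² + (y_i − y_j)². The minimum is 1, attained by the pair ((6, 7), (6, 6)).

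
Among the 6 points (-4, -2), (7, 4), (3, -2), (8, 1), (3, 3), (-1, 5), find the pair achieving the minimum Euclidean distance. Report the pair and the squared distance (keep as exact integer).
Pair = ((7, 4), (8, 1)); squared distance = 10

Compute all C(6, 2) = 15 pairwise squared distances (x_i − x_j)² + (y_i − y_j)². The minimum is 10, attained by the pair ((7, 4), (8, 1)).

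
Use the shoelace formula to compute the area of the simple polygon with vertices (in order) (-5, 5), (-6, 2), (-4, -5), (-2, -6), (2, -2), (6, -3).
Area = 109/2

Shoelace formula: Area = (1/2) |Σ_i (x_i · y_{i+1} − x_{i+1} · y_i)| (indices mod n). Compute each cross term:
  (-5)(2) − (-6)(5) = 20
  (-6)(-5) − (-4)(2) = 38
  (-4)(-6) − (-2)(-5) = 14
  (-2)(-2) − (2)(-6) = 16
  (2)(-3) − (6)(-2) = 6
  (6)(5) − (-5)(-3) = 15
Sum = 109, so (signed) Area = 109/2 = 109/2, |Area| = 109/2.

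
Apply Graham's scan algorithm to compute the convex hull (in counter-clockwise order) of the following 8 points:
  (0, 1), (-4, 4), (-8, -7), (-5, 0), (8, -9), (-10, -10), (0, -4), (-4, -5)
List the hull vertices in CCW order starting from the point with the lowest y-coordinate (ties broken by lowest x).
Hull (CCW) = [(-10, -10), (8, -9), (0, 1), (-4, 4)]

Graham scan procedure:
  1. Find the pivot p₀ = point with lowest y (tie → lowest x): (-10, -10).
  2. Sort the remaining points by polar angle around p₀.
  3. Walk through sorted points, maintaining a stack; pop the top while the last three entries make a non-left turn (cross product ≤ 0).
  4. Final stack is the convex hull in CCW order: (-10, -10), (8, -9), (0, 1), (-4, 4).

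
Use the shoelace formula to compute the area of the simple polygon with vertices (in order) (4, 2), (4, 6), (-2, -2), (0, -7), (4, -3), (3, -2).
Area = 77/2

Shoelace formula: Area = (1/2) |Σ_i (x_i · y_{i+1} − x_{i+1} · y_i)| (indices mod n). Compute each cross term:
  (4)(6) − (4)(2) = 16
  (4)(-2) − (-2)(6) = 4
  (-2)(-7) − (0)(-2) = 14
  (0)(-3) − (4)(-7) = 28
  (4)(-2) − (3)(-3) = 1
  (3)(2) − (4)(-2) = 14
Sum = 77, so (signed) Area = 77/2 = 77/2, |Area| = 77/2.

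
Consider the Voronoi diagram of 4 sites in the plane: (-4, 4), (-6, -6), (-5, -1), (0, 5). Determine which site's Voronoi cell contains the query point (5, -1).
Nearest site = (0, 5)

The Voronoi cell of site s contains exactly those query points closer to s than to any other site. Compute squared distances from q = (5, -1) to each site:
  (0 − 5)² + (5 − -1)² = 61
  (-5 − 5)² + (-1 − -1)² = 100
  (-4 − 5)² + (4 − -1)² = 106
  (-6 − 5)² + (-6 − -1)² = 146
Minimum is attained by (0, 5), so q lies in its Voronoi cell.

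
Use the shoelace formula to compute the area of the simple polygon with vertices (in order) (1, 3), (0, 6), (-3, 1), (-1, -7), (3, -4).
Area = 42

Shoelace formula: Area = (1/2) |Σ_i (x_i · y_{i+1} − x_{i+1} · y_i)| (indices mod n). Compute each cross term:
  (1)(6) − (0)(3) = 6
  (0)(1) − (-3)(6) = 18
  (-3)(-7) − (-1)(1) = 22
  (-1)(-4) − (3)(-7) = 25
  (3)(3) − (1)(-4) = 13
Sum = 84, so (signed) Area = 84/2 = 42, |Area| = 42.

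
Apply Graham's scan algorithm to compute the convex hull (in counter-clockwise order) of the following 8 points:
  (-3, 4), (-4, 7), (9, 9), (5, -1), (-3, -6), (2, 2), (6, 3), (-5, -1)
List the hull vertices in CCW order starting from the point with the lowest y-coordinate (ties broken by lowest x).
Hull (CCW) = [(-3, -6), (5, -1), (9, 9), (-4, 7), (-5, -1)]

Graham scan procedure:
  1. Find the pivot p₀ = point with lowest y (tie → lowest x): (-3, -6).
  2. Sort the remaining points by polar angle around p₀.
  3. Walk through sorted points, maintaining a stack; pop the top while the last three entries make a non-left turn (cross product ≤ 0).
  4. Final stack is the convex hull in CCW order: (-3, -6), (5, -1), (9, 9), (-4, 7), (-5, -1).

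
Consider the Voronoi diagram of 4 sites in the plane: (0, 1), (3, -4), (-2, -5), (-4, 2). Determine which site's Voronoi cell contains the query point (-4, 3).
Nearest site = (-4, 2)

The Voronoi cell of site s contains exactly those query points closer to s than to any other site. Compute squared distances from q = (-4, 3) to each site:
  (-4 − -4)² + (2 − 3)² = 1
  (0 − -4)² + (1 − 3)² = 20
  (-2 − -4)² + (-5 − 3)² = 68
  (3 − -4)² + (-4 − 3)² = 98
Minimum is attained by (-4, 2), so q lies in its Voronoi cell.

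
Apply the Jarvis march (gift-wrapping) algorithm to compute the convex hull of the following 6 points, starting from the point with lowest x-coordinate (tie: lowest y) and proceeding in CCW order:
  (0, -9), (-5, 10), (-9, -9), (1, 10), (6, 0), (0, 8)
Hull (CCW) = [(-9, -9), (0, -9), (6, 0), (1, 10), (-5, 10)]

Jarvis march: at each step, from the current hull vertex p, select the next vertex q as the point such that every other point lies strictly to the left of (or on) the directed line p → q. (Equivalently: for every other point r, the cross product (q − p) × (r − p) ≥ 0.)
Starting point (lowest x, tie lowest y): (-9, -9). Wrap until returning to start. Resulting hull: (-9, -9), (0, -9), (6, 0), (1, 10), (-5, 10).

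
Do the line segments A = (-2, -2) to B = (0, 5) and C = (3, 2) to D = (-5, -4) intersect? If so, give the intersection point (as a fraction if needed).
Yes; intersection at (-21/11, -37/22) (t = 1/22 on AB, s = 27/44 on CD)

Parametrize AB as A + t(B − A) = (-2 + 2 t, -2 + 7 t) and CD as C + s(D − C) = (3 + -8 s, 2 + -6 s). Solve the linear system for (t, s). Determinant = -44 ≠ 0, so a unique intersection of the containing lines exists. Solution: t = 1/22, s = 27/44 — both in [0, 1], so the segments cross. Intersection point: (-21/11, -37/22).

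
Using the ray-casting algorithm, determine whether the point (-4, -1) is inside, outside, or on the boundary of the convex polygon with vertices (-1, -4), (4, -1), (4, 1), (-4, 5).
The point (-4, -1) lies strictly outside the polygon

Cast a horizontal ray to the right from the query point and count how many polygon edges it crosses (each edge strictly once or zero times, handled with the usual half-open convention). 
Parity of crossings → even ⇒ outside.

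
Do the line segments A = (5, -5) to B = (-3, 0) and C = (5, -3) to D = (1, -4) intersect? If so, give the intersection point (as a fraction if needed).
Yes; intersection at (19/7, -25/7) (t = 2/7 on AB, s = 4/7 on CD)

Parametrize AB as A + t(B − A) = (5 + -8 t, -5 + 5 t) and CD as C + s(D − C) = (5 + -4 s, -3 + -1 s). Solve the linear system for (t, s). Determinant = -28 ≠ 0, so a unique intersection of the containing lines exists. Solution: t = 2/7, s = 4/7 — both in [0, 1], so the segments cross. Intersection point: (19/7, -25/7).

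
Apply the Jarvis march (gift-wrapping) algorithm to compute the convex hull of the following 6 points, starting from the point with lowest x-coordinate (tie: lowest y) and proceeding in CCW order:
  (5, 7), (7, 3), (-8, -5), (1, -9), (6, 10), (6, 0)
Hull (CCW) = [(-8, -5), (1, -9), (6, 0), (7, 3), (6, 10)]

Jarvis march: at each step, from the current hull vertex p, select the next vertex q as the point such that every other point lies strictly to the left of (or on) the directed line p → q. (Equivalently: for every other point r, the cross product (q − p) × (r − p) ≥ 0.)
Starting point (lowest x, tie lowest y): (-8, -5). Wrap until returning to start. Resulting hull: (-8, -5), (1, -9), (6, 0), (7, 3), (6, 10).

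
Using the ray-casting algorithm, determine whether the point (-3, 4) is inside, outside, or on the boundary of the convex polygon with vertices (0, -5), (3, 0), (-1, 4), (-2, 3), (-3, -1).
The point (-3, 4) lies strictly outside the polygon

Cast a horizontal ray to the right from the query point and count how many polygon edges it crosses (each edge strictly once or zero times, handled with the usual half-open convention). 
Parity of crossings → even ⇒ outside.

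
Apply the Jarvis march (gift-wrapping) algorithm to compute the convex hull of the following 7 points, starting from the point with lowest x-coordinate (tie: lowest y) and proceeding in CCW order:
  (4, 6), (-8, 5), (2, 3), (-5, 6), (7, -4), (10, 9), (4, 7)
Hull (CCW) = [(-8, 5), (7, -4), (10, 9), (-5, 6)]

Jarvis march: at each step, from the current hull vertex p, select the next vertex q as the point such that every other point lies strictly to the left of (or on) the directed line p → q. (Equivalently: for every other point r, the cross product (q − p) × (r − p) ≥ 0.)
Starting point (lowest x, tie lowest y): (-8, 5). Wrap until returning to start. Resulting hull: (-8, 5), (7, -4), (10, 9), (-5, 6).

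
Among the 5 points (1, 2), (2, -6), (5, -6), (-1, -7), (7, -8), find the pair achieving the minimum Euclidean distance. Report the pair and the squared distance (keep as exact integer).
Pair = ((5, -6), (7, -8)); squared distance = 8

Compute all C(5, 2) = 10 pairwise squared distances (x_i − x_j)² + (y_i − y_j)². The minimum is 8, attained by the pair ((5, -6), (7, -8)).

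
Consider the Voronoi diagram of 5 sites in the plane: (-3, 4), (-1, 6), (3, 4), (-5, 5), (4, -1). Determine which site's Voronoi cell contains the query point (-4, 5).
Nearest site = (-5, 5)

The Voronoi cell of site s contains exactly those query points closer to s than to any other site. Compute squared distances from q = (-4, 5) to each site:
  (-5 − -4)² + (5 − 5)² = 1
  (-3 − -4)² + (4 − 5)² = 2
  (-1 − -4)² + (6 − 5)² = 10
  (3 − -4)² + (4 − 5)² = 50
  (4 − -4)² + (-1 − 5)² = 100
Minimum is attained by (-5, 5), so q lies in its Voronoi cell.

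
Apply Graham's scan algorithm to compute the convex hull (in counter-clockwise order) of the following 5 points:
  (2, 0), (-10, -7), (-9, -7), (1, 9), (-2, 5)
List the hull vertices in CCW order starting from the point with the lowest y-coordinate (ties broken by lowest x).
Hull (CCW) = [(-10, -7), (-9, -7), (2, 0), (1, 9), (-2, 5)]

Graham scan procedure:
  1. Find the pivot p₀ = point with lowest y (tie → lowest x): (-10, -7).
  2. Sort the remaining points by polar angle around p₀.
  3. Walk through sorted points, maintaining a stack; pop the top while the last three entries make a non-left turn (cross product ≤ 0).
  4. Final stack is the convex hull in CCW order: (-10, -7), (-9, -7), (2, 0), (1, 9), (-2, 5).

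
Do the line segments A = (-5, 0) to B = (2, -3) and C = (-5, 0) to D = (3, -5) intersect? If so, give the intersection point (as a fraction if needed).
Yes; intersection at (-5, 0) (t = 0 on AB, s = 0 on CD)

Parametrize AB as A + t(B − A) = (-5 + 7 t, 0 + -3 t) and CD as C + s(D − C) = (-5 + 8 s, 0 + -5 s). Solve the linear system for (t, s). Determinant = 11 ≠ 0, so a unique intersection of the containing lines exists. Solution: t = 0, s = 0 — both in [0, 1], so the segments cross. Intersection point: (-5, 0).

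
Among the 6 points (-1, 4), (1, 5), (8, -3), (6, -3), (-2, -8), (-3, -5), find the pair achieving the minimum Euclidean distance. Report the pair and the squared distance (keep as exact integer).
Pair = ((8, -3), (6, -3)); squared distance = 4

Compute all C(6, 2) = 15 pairwise squared distances (x_i − x_j)² + (y_i − y_j)². The minimum is 4, attained by the pair ((8, -3), (6, -3)).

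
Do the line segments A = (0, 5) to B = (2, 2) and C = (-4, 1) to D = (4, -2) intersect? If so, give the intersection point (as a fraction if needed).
No (intersection of containing lines falls outside at least one segment)

Parametrize and solve: t = 22/9, s = 10/9. At least one of these is outside [0, 1], so the segments do not intersect.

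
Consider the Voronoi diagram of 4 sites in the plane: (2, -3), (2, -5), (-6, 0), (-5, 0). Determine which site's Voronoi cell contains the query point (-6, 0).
Nearest site = (-6, 0)

The Voronoi cell of site s contains exactly those query points closer to s than to any other site. Compute squared distances from q = (-6, 0) to each site:
  (-6 − -6)² + (0 − 0)² = 0
  (-5 − -6)² + (0 − 0)² = 1
  (2 − -6)² + (-3 − 0)² = 73
  (2 − -6)² + (-5 − 0)² = 89
Minimum is attained by (-6, 0), so q lies in its Voronoi cell.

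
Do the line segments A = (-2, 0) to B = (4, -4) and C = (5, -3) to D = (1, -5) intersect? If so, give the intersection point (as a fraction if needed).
Yes; intersection at (25/7, -26/7) (t = 13/14 on AB, s = 5/14 on CD)

Parametrize AB as A + t(B − A) = (-2 + 6 t, 0 + -4 t) and CD as C + s(D − C) = (5 + -4 s, -3 + -2 s). Solve the linear system for (t, s). Determinant = 28 ≠ 0, so a unique intersection of the containing lines exists. Solution: t = 13/14, s = 5/14 — both in [0, 1], so the segments cross. Intersection point: (25/7, -26/7).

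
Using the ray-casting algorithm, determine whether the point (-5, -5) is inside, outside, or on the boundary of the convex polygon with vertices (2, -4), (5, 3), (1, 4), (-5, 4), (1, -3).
The point (-5, -5) lies strictly outside the polygon

Cast a horizontal ray to the right from the query point and count how many polygon edges it crosses (each edge strictly once or zero times, handled with the usual half-open convention). 
Parity of crossings → even ⇒ outside.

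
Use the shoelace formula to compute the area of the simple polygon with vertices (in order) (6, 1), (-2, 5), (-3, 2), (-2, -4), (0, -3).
Area = 83/2

Shoelace formula: Area = (1/2) |Σ_i (x_i · y_{i+1} − x_{i+1} · y_i)| (indices mod n). Compute each cross term:
  (6)(5) − (-2)(1) = 32
  (-2)(2) − (-3)(5) = 11
  (-3)(-4) − (-2)(2) = 16
  (-2)(-3) − (0)(-4) = 6
  (0)(1) − (6)(-3) = 18
Sum = 83, so (signed) Area = 83/2 = 83/2, |Area| = 83/2.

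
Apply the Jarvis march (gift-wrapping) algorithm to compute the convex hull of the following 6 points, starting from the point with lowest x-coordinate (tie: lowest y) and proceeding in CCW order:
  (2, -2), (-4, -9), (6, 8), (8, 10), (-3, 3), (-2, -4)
Hull (CCW) = [(-4, -9), (2, -2), (8, 10), (-3, 3)]

Jarvis march: at each step, from the current hull vertex p, select the next vertex q as the point such that every other point lies strictly to the left of (or on) the directed line p → q. (Equivalently: for every other point r, the cross product (q − p) × (r − p) ≥ 0.)
Starting point (lowest x, tie lowest y): (-4, -9). Wrap until returning to start. Resulting hull: (-4, -9), (2, -2), (8, 10), (-3, 3).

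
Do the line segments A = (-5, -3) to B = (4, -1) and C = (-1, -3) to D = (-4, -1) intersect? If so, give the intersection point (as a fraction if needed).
Yes; intersection at (-2, -7/3) (t = 1/3 on AB, s = 1/3 on CD)

Parametrize AB as A + t(B − A) = (-5 + 9 t, -3 + 2 t) and CD as C + s(D − C) = (-1 + -3 s, -3 + 2 s). Solve the linear system for (t, s). Determinant = -24 ≠ 0, so a unique intersection of the containing lines exists. Solution: t = 1/3, s = 1/3 — both in [0, 1], so the segments cross. Intersection point: (-2, -7/3).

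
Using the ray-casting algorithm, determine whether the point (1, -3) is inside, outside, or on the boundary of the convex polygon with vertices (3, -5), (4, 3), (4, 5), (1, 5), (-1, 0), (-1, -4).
The point (1, -3) lies strictly inside the polygon

Cast a horizontal ray to the right from the query point and count how many polygon edges it crosses (each edge strictly once or zero times, handled with the usual half-open convention). 
Parity of crossings → odd ⇒ inside.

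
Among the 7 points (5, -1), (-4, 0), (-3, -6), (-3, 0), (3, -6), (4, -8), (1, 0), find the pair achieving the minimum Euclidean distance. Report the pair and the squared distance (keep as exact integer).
Pair = ((-4, 0), (-3, 0)); squared distance = 1

Compute all C(7, 2) = 21 pairwise squared distances (x_i − x_j)² + (y_i − y_j)². The minimum is 1, attained by the pair ((-4, 0), (-3, 0)).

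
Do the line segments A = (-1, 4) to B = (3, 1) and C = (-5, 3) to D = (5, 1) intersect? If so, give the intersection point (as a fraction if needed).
Yes; intersection at (25/11, 17/11) (t = 9/11 on AB, s = 8/11 on CD)

Parametrize AB as A + t(B − A) = (-1 + 4 t, 4 + -3 t) and CD as C + s(D − C) = (-5 + 10 s, 3 + -2 s). Solve the linear system for (t, s). Determinant = -22 ≠ 0, so a unique intersection of the containing lines exists. Solution: t = 9/11, s = 8/11 — both in [0, 1], so the segments cross. Intersection point: (25/11, 17/11).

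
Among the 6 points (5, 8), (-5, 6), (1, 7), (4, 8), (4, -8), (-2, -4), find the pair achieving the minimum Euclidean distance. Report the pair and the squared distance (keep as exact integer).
Pair = ((5, 8), (4, 8)); squared distance = 1

Compute all C(6, 2) = 15 pairwise squared distances (x_i − x_j)² + (y_i − y_j)². The minimum is 1, attained by the pair ((5, 8), (4, 8)).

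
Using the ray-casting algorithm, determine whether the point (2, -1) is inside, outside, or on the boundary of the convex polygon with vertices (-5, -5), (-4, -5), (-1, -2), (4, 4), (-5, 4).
The point (2, -1) lies strictly outside the polygon

Cast a horizontal ray to the right from the query point and count how many polygon edges it crosses (each edge strictly once or zero times, handled with the usual half-open convention). 
Parity of crossings → even ⇒ outside.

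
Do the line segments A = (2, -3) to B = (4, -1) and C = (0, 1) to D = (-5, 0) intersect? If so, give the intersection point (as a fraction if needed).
No (intersection of containing lines falls outside at least one segment)

Parametrize and solve: t = 11/4, s = -3/2. At least one of these is outside [0, 1], so the segments do not intersect.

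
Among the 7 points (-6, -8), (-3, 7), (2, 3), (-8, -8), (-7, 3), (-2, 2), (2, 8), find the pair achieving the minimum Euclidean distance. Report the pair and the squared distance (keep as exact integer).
Pair = ((-6, -8), (-8, -8)); squared distance = 4

Compute all C(7, 2) = 21 pairwise squared distances (x_i − x_j)² + (y_i − y_j)². The minimum is 4, attained by the pair ((-6, -8), (-8, -8)).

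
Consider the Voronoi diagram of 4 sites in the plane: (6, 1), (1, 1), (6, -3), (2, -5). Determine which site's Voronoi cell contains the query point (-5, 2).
Nearest site = (1, 1)

The Voronoi cell of site s contains exactly those query points closer to s than to any other site. Compute squared distances from q = (-5, 2) to each site:
  (1 − -5)² + (1 − 2)² = 37
  (2 − -5)² + (-5 − 2)² = 98
  (6 − -5)² + (1 − 2)² = 122
  (6 − -5)² + (-3 − 2)² = 146
Minimum is attained by (1, 1), so q lies in its Voronoi cell.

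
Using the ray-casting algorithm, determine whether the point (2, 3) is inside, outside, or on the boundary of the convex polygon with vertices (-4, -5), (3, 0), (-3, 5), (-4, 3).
The point (2, 3) lies strictly outside the polygon

Cast a horizontal ray to the right from the query point and count how many polygon edges it crosses (each edge strictly once or zero times, handled with the usual half-open convention). 
Parity of crossings → even ⇒ outside.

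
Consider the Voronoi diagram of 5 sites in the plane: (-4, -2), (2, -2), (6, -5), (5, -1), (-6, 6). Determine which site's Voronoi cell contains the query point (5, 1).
Nearest site = (5, -1)

The Voronoi cell of site s contains exactly those query points closer to s than to any other site. Compute squared distances from q = (5, 1) to each site:
  (5 − 5)² + (-1 − 1)² = 4
  (2 − 5)² + (-2 − 1)² = 18
  (6 − 5)² + (-5 − 1)² = 37
  (-4 − 5)² + (-2 − 1)² = 90
  (-6 − 5)² + (6 − 1)² = 146
Minimum is attained by (5, -1), so q lies in its Voronoi cell.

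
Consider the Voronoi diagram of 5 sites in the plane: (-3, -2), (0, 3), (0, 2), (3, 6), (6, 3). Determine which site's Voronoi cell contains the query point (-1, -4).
Nearest site = (-3, -2)

The Voronoi cell of site s contains exactly those query points closer to s than to any other site. Compute squared distances from q = (-1, -4) to each site:
  (-3 − -1)² + (-2 − -4)² = 8
  (0 − -1)² + (2 − -4)² = 37
  (0 − -1)² + (3 − -4)² = 50
  (6 − -1)² + (3 − -4)² = 98
  (3 − -1)² + (6 − -4)² = 116
Minimum is attained by (-3, -2), so q lies in its Voronoi cell.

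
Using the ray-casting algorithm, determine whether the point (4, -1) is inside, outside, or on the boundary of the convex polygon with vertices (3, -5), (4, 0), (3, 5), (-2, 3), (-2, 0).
The point (4, -1) lies strictly outside the polygon

Cast a horizontal ray to the right from the query point and count how many polygon edges it crosses (each edge strictly once or zero times, handled with the usual half-open convention). 
Parity of crossings → even ⇒ outside.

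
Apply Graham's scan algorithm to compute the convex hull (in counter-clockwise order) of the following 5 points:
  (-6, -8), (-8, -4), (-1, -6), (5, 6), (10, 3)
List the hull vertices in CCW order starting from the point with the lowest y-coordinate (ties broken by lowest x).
Hull (CCW) = [(-6, -8), (-1, -6), (10, 3), (5, 6), (-8, -4)]

Graham scan procedure:
  1. Find the pivot p₀ = point with lowest y (tie → lowest x): (-6, -8).
  2. Sort the remaining points by polar angle around p₀.
  3. Walk through sorted points, maintaining a stack; pop the top while the last three entries make a non-left turn (cross product ≤ 0).
  4. Final stack is the convex hull in CCW order: (-6, -8), (-1, -6), (10, 3), (5, 6), (-8, -4).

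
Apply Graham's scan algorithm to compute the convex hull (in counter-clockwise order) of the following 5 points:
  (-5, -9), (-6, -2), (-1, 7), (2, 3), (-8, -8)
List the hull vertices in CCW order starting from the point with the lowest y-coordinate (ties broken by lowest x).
Hull (CCW) = [(-5, -9), (2, 3), (-1, 7), (-6, -2), (-8, -8)]

Graham scan procedure:
  1. Find the pivot p₀ = point with lowest y (tie → lowest x): (-5, -9).
  2. Sort the remaining points by polar angle around p₀.
  3. Walk through sorted points, maintaining a stack; pop the top while the last three entries make a non-left turn (cross product ≤ 0).
  4. Final stack is the convex hull in CCW order: (-5, -9), (2, 3), (-1, 7), (-6, -2), (-8, -8).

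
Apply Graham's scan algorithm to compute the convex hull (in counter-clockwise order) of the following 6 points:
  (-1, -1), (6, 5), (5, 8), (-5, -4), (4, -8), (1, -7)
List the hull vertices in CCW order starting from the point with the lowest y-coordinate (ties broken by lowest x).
Hull (CCW) = [(4, -8), (6, 5), (5, 8), (-5, -4), (1, -7)]

Graham scan procedure:
  1. Find the pivot p₀ = point with lowest y (tie → lowest x): (4, -8).
  2. Sort the remaining points by polar angle around p₀.
  3. Walk through sorted points, maintaining a stack; pop the top while the last three entries make a non-left turn (cross product ≤ 0).
  4. Final stack is the convex hull in CCW order: (4, -8), (6, 5), (5, 8), (-5, -4), (1, -7).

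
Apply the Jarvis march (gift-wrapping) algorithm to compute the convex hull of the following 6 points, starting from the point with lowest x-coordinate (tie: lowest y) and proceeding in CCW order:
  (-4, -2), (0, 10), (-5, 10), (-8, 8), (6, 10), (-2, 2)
Hull (CCW) = [(-8, 8), (-4, -2), (6, 10), (-5, 10)]

Jarvis march: at each step, from the current hull vertex p, select the next vertex q as the point such that every other point lies strictly to the left of (or on) the directed line p → q. (Equivalently: for every other point r, the cross product (q − p) × (r − p) ≥ 0.)
Starting point (lowest x, tie lowest y): (-8, 8). Wrap until returning to start. Resulting hull: (-8, 8), (-4, -2), (6, 10), (-5, 10).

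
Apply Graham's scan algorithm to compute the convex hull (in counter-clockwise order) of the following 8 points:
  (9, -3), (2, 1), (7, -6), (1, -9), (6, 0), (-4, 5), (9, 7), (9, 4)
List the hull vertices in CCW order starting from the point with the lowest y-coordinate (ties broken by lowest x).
Hull (CCW) = [(1, -9), (7, -6), (9, -3), (9, 7), (-4, 5)]

Graham scan procedure:
  1. Find the pivot p₀ = point with lowest y (tie → lowest x): (1, -9).
  2. Sort the remaining points by polar angle around p₀.
  3. Walk through sorted points, maintaining a stack; pop the top while the last three entries make a non-left turn (cross product ≤ 0).
  4. Final stack is the convex hull in CCW order: (1, -9), (7, -6), (9, -3), (9, 7), (-4, 5).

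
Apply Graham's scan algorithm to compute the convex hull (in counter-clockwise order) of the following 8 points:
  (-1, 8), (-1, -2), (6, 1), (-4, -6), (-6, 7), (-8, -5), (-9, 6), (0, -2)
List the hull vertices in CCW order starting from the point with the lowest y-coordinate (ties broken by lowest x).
Hull (CCW) = [(-4, -6), (6, 1), (-1, 8), (-6, 7), (-9, 6), (-8, -5)]

Graham scan procedure:
  1. Find the pivot p₀ = point with lowest y (tie → lowest x): (-4, -6).
  2. Sort the remaining points by polar angle around p₀.
  3. Walk through sorted points, maintaining a stack; pop the top while the last three entries make a non-left turn (cross product ≤ 0).
  4. Final stack is the convex hull in CCW order: (-4, -6), (6, 1), (-1, 8), (-6, 7), (-9, 6), (-8, -5).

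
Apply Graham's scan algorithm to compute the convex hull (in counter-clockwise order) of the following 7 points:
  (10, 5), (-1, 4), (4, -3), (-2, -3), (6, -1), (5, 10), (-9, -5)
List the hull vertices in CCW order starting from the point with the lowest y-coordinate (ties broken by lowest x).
Hull (CCW) = [(-9, -5), (4, -3), (6, -1), (10, 5), (5, 10), (-1, 4)]

Graham scan procedure:
  1. Find the pivot p₀ = point with lowest y (tie → lowest x): (-9, -5).
  2. Sort the remaining points by polar angle around p₀.
  3. Walk through sorted points, maintaining a stack; pop the top while the last three entries make a non-left turn (cross product ≤ 0).
  4. Final stack is the convex hull in CCW order: (-9, -5), (4, -3), (6, -1), (10, 5), (5, 10), (-1, 4).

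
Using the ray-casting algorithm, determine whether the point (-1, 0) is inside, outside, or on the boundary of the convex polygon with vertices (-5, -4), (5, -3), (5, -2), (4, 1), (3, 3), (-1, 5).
The point (-1, 0) lies strictly inside the polygon

Cast a horizontal ray to the right from the query point and count how many polygon edges it crosses (each edge strictly once or zero times, handled with the usual half-open convention). 
Parity of crossings → odd ⇒ inside.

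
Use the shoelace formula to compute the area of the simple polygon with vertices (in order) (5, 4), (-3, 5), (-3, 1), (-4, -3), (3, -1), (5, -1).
Area = 51

Shoelace formula: Area = (1/2) |Σ_i (x_i · y_{i+1} − x_{i+1} · y_i)| (indices mod n). Compute each cross term:
  (5)(5) − (-3)(4) = 37
  (-3)(1) − (-3)(5) = 12
  (-3)(-3) − (-4)(1) = 13
  (-4)(-1) − (3)(-3) = 13
  (3)(-1) − (5)(-1) = 2
  (5)(4) − (5)(-1) = 25
Sum = 102, so (signed) Area = 102/2 = 51, |Area| = 51.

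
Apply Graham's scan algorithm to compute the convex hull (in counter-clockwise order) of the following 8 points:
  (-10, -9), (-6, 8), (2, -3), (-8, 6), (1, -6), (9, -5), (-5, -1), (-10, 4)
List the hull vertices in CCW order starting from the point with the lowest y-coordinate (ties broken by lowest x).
Hull (CCW) = [(-10, -9), (9, -5), (-6, 8), (-10, 4)]

Graham scan procedure:
  1. Find the pivot p₀ = point with lowest y (tie → lowest x): (-10, -9).
  2. Sort the remaining points by polar angle around p₀.
  3. Walk through sorted points, maintaining a stack; pop the top while the last three entries make a non-left turn (cross product ≤ 0).
  4. Final stack is the convex hull in CCW order: (-10, -9), (9, -5), (-6, 8), (-10, 4).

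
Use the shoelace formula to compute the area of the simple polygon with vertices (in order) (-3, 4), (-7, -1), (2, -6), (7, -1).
Area = 70

Shoelace formula: Area = (1/2) |Σ_i (x_i · y_{i+1} − x_{i+1} · y_i)| (indices mod n). Compute each cross term:
  (-3)(-1) − (-7)(4) = 31
  (-7)(-6) − (2)(-1) = 44
  (2)(-1) − (7)(-6) = 40
  (7)(4) − (-3)(-1) = 25
Sum = 140, so (signed) Area = 140/2 = 70, |Area| = 70.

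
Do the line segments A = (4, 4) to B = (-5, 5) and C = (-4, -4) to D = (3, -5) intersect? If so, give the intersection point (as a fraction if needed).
No (intersection of containing lines falls outside at least one segment)

Parametrize and solve: t = 32, s = -40. At least one of these is outside [0, 1], so the segments do not intersect.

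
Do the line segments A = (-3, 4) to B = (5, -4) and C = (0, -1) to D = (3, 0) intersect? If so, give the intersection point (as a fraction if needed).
Yes; intersection at (3/2, -1/2) (t = 9/16 on AB, s = 1/2 on CD)

Parametrize AB as A + t(B − A) = (-3 + 8 t, 4 + -8 t) and CD as C + s(D − C) = (0 + 3 s, -1 + 1 s). Solve the linear system for (t, s). Determinant = -32 ≠ 0, so a unique intersection of the containing lines exists. Solution: t = 9/16, s = 1/2 — both in [0, 1], so the segments cross. Intersection point: (3/2, -1/2).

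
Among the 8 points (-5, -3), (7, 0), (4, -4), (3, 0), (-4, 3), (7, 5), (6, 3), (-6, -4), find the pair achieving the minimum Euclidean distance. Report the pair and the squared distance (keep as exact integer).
Pair = ((-5, -3), (-6, -4)); squared distance = 2

Compute all C(8, 2) = 28 pairwise squared distances (x_i − x_j)² + (y_i − y_j)². The minimum is 2, attained by the pair ((-5, -3), (-6, -4)).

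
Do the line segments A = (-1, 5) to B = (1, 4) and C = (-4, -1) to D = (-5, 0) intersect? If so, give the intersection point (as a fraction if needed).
No (intersection of containing lines falls outside at least one segment)

Parametrize and solve: t = -9, s = 15. At least one of these is outside [0, 1], so the segments do not intersect.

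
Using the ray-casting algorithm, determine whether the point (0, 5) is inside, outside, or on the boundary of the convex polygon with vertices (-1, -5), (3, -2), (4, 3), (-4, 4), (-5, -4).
The point (0, 5) lies strictly outside the polygon

Cast a horizontal ray to the right from the query point and count how many polygon edges it crosses (each edge strictly once or zero times, handled with the usual half-open convention). 
Parity of crossings → even ⇒ outside.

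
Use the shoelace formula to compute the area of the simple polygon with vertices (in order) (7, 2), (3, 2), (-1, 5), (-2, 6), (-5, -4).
Area = 85/2

Shoelace formula: Area = (1/2) |Σ_i (x_i · y_{i+1} − x_{i+1} · y_i)| (indices mod n). Compute each cross term:
  (7)(2) − (3)(2) = 8
  (3)(5) − (-1)(2) = 17
  (-1)(6) − (-2)(5) = 4
  (-2)(-4) − (-5)(6) = 38
  (-5)(2) − (7)(-4) = 18
Sum = 85, so (signed) Area = 85/2 = 85/2, |Area| = 85/2.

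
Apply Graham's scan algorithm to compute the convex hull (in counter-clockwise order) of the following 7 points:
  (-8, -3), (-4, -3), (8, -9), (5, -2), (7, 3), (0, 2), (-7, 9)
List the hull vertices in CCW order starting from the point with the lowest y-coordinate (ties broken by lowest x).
Hull (CCW) = [(8, -9), (7, 3), (-7, 9), (-8, -3)]

Graham scan procedure:
  1. Find the pivot p₀ = point with lowest y (tie → lowest x): (8, -9).
  2. Sort the remaining points by polar angle around p₀.
  3. Walk through sorted points, maintaining a stack; pop the top while the last three entries make a non-left turn (cross product ≤ 0).
  4. Final stack is the convex hull in CCW order: (8, -9), (7, 3), (-7, 9), (-8, -3).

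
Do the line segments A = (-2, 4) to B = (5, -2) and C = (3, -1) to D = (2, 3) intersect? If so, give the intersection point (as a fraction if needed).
Yes; intersection at (61/22, -1/11) (t = 15/22 on AB, s = 5/22 on CD)

Parametrize AB as A + t(B − A) = (-2 + 7 t, 4 + -6 t) and CD as C + s(D − C) = (3 + -1 s, -1 + 4 s). Solve the linear system for (t, s). Determinant = -22 ≠ 0, so a unique intersection of the containing lines exists. Solution: t = 15/22, s = 5/22 — both in [0, 1], so the segments cross. Intersection point: (61/22, -1/11).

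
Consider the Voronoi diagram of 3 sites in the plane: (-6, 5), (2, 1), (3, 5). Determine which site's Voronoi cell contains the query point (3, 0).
Nearest site = (2, 1)

The Voronoi cell of site s contains exactly those query points closer to s than to any other site. Compute squared distances from q = (3, 0) to each site:
  (2 − 3)² + (1 − 0)² = 2
  (3 − 3)² + (5 − 0)² = 25
  (-6 − 3)² + (5 − 0)² = 106
Minimum is attained by (2, 1), so q lies in its Voronoi cell.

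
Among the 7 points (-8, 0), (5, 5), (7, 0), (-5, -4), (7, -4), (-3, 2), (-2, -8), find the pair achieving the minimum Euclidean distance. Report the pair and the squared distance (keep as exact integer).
Pair = ((7, 0), (7, -4)); squared distance = 16

Compute all C(7, 2) = 21 pairwise squared distances (x_i − x_j)² + (y_i − y_j)². The minimum is 16, attained by the pair ((7, 0), (7, -4)).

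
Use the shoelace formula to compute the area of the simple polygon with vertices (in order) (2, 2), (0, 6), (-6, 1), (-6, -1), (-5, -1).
Area = 53/2

Shoelace formula: Area = (1/2) |Σ_i (x_i · y_{i+1} − x_{i+1} · y_i)| (indices mod n). Compute each cross term:
  (2)(6) − (0)(2) = 12
  (0)(1) − (-6)(6) = 36
  (-6)(-1) − (-6)(1) = 12
  (-6)(-1) − (-5)(-1) = 1
  (-5)(2) − (2)(-1) = -8
Sum = 53, so (signed) Area = 53/2 = 53/2, |Area| = 53/2.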